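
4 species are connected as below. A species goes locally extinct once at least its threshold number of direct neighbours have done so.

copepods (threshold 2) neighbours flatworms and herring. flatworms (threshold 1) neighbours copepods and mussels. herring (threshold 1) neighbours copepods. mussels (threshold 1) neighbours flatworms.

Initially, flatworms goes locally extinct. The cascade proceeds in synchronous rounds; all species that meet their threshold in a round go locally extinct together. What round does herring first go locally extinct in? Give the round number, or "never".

Round 1 — flatworms goes locally extinct (initial).
Round 2 — checking thresholds:
  copepods: 1 of 2 neighbours < 2, not yet.
  mussels: 1 of 1 neighbours ≥ 1, goes locally extinct.
Round 3 — no new extinctions; cascade stops.

never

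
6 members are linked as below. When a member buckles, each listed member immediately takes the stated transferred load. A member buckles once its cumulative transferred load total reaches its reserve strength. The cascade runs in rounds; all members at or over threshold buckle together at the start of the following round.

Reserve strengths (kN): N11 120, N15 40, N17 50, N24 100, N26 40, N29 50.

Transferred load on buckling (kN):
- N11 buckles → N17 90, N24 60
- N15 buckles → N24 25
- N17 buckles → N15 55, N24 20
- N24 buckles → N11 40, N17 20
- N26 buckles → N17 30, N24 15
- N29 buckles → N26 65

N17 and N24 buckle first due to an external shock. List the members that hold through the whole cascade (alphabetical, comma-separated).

Round 1 — N17, N24 buckle (initial).
  N11: +40 → 40 < 120
  N15: +55 → 55 ≥ 40
Round 2 — N15 buckles.
No further bucklings.

N11, N26, N29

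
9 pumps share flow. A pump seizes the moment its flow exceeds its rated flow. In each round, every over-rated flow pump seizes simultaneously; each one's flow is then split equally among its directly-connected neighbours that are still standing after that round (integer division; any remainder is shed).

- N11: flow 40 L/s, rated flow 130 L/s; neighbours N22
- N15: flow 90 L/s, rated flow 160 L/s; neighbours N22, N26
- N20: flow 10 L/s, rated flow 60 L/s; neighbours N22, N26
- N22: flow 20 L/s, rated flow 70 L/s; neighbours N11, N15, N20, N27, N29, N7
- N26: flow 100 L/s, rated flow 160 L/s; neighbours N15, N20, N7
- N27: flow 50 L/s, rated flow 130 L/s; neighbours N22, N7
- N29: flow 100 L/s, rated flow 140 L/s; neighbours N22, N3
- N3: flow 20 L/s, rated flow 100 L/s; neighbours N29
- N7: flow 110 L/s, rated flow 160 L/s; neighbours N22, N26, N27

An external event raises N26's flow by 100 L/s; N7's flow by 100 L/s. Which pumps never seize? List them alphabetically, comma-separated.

N11

Round 1 — N26 at 200 > 160; N7 at 210 > 160. N26, N7 seize.
  N26 sheds 200 L/s to N15, N20: 100 each.
    N15: 90+100 = 190 > 160
    N20: 10+100 = 110 > 60
  N7 sheds 210 L/s to N22, N27: 105 each.
    N22: 20+105 = 125 > 70
    N27: 50+105 = 155 > 130
Round 2 — N15, N20, N22, N27 seize.
  N15 sheds 190 L/s: no online neighbours, lost.
  N20 sheds 110 L/s: no online neighbours, lost.
  N22 sheds 125 L/s to N11, N29: 62 each (1 lost).
    N11: 40+62 = 102 ≤ 130
    N29: 100+62 = 162 > 140
  N27 sheds 155 L/s: no online neighbours, lost.
Round 3 — N29 seizes.
  N29 sheds 162 L/s to N3: 162 each.
    N3: 20+162 = 182 > 100
Round 4 — N3 seizes.
  N3 sheds 182 L/s: no online neighbours, lost.
No further seizures.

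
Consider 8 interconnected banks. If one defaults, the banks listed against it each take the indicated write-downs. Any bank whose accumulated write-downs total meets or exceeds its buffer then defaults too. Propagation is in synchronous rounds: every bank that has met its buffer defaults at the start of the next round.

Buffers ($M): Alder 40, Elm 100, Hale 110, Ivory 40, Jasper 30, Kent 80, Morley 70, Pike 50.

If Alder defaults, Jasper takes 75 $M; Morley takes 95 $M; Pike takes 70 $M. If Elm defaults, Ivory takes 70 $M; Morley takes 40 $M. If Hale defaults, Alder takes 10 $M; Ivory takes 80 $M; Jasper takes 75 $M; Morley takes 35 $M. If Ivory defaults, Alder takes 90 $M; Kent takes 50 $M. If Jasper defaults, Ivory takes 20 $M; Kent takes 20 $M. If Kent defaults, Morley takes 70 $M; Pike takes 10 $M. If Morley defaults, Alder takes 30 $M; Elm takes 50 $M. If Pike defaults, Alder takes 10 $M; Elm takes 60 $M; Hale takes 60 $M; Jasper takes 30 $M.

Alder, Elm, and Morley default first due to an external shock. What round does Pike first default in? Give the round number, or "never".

2

Round 1 — Alder, Elm, Morley default (initial).
  Ivory: +70 → 70 ≥ 40
  Jasper: +75 → 75 ≥ 30
  Pike: +70 → 70 ≥ 50
Round 2 — Ivory, Jasper, Pike default.
  Hale: +60 → 60 < 110
  Kent: +50+20 → 70 < 80
No further defaults.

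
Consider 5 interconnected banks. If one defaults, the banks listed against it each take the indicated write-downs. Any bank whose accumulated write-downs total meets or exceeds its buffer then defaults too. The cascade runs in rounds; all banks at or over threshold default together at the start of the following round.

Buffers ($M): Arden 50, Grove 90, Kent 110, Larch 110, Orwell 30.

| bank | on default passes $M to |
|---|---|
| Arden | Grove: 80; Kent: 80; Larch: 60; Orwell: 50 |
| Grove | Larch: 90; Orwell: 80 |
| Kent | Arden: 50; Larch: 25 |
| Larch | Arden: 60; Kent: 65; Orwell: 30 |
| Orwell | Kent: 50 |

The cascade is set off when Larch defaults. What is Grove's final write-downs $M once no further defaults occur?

Round 1 — Larch defaults (initial).
  Arden: +60 → 60 ≥ 50
  Kent: +65 → 65 < 110
  Orwell: +30 → 30 ≥ 30
Round 2 — Arden, Orwell default.
  Grove: +80 → 80 < 90
  Kent: +80+50 → 195 ≥ 110
Round 3 — Kent defaults.
No further defaults.

80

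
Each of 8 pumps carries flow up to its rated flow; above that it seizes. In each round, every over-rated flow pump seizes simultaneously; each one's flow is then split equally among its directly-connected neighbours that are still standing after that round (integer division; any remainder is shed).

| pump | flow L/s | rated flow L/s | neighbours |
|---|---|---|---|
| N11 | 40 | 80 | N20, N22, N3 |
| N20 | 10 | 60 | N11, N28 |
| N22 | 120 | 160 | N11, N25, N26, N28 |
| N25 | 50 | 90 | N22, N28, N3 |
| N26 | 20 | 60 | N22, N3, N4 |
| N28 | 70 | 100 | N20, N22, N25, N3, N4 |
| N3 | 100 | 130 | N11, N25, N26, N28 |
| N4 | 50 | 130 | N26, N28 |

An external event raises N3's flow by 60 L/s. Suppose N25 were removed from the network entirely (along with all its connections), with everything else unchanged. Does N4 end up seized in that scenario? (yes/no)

With N25 removed:
Round 1 — N3 at 160 > 130. N3 seizes.
  N3 sheds 160 L/s to N11, N26, N28: 53 each (1 lost).
    N11: 40+53 = 93 > 80
    N26: 20+53 = 73 > 60
    N28: 70+53 = 123 > 100
Round 2 — N11, N26, N28 seize.
  N11 sheds 93 L/s to N20, N22: 46 each (1 lost).
    N20: 10+46 = 56 ≤ 60
    N22: 120+46 = 166 > 160
  N26 sheds 73 L/s to N22, N4: 36 each (1 lost).
    N22: 166+36 = 202 > 160
    N4: 50+36 = 86 ≤ 130
  N28 sheds 123 L/s to N20, N22, N4: 41 each.
    N20: 56+41 = 97 > 60
    N22: 202+41 = 243 > 160
    N4: 86+41 = 127 ≤ 130
Round 3 — N20, N22 seize.
  N20 sheds 97 L/s: no online neighbours, lost.
  N22 sheds 243 L/s: no online neighbours, lost.
No further seizures.

no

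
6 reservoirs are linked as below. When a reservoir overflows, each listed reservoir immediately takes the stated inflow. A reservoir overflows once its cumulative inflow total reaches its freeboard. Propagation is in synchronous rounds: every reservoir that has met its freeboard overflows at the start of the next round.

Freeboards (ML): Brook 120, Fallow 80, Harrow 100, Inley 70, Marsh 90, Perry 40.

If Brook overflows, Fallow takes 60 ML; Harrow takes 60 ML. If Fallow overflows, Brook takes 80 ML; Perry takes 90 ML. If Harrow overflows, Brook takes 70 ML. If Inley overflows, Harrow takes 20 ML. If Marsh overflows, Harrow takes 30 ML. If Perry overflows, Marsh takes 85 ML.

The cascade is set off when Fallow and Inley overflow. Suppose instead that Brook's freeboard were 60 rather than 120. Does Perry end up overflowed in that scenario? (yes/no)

yes

With Brook's freeboard at 60:
Round 1 — Fallow, Inley overflow (initial).
  Brook: +80 → 80 ≥ 60
  Harrow: +20 → 20 < 100
  Perry: +90 → 90 ≥ 40
Round 2 — Brook, Perry overflow.
  Harrow: +60 → 80 < 100
  Marsh: +85 → 85 < 90
No further overflows.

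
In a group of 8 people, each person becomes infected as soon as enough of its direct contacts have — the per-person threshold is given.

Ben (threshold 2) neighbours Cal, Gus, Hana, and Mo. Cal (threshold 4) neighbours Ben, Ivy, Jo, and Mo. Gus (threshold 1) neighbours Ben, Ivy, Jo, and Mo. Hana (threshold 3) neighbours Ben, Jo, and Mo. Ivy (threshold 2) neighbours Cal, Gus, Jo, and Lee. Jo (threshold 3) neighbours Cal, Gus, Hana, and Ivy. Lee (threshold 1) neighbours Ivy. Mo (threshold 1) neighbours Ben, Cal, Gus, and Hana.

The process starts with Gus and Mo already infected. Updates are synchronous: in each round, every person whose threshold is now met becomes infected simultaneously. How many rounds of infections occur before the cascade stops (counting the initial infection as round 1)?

Round 1 — Gus, Mo become infected (initial).
Round 2 — checking thresholds:
  Ben: 2 of 4 neighbours ≥ 2, becomes infected.
  Cal: 1 of 4 neighbours < 4, holds.
  Hana: 1 of 3 neighbours < 3, holds.
  Ivy: 1 of 4 neighbours < 2, holds.
  Jo: 1 of 4 neighbours < 3, holds.
Round 3 — no new infections; cascade stops.

2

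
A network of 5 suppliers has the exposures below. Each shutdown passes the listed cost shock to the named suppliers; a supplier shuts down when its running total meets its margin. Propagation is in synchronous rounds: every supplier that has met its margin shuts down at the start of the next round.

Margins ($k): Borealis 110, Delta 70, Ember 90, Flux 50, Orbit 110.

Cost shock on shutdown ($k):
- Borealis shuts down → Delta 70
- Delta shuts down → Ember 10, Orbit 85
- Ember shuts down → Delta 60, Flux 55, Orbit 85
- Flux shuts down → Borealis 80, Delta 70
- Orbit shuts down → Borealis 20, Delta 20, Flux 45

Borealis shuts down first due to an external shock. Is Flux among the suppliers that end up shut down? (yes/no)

no

Round 1 — Borealis shuts down (initial).
  Delta: +70 → 70 ≥ 70
Round 2 — Delta shuts down.
  Ember: +10 → 10 < 90
  Orbit: +85 → 85 < 110
No further shutdowns.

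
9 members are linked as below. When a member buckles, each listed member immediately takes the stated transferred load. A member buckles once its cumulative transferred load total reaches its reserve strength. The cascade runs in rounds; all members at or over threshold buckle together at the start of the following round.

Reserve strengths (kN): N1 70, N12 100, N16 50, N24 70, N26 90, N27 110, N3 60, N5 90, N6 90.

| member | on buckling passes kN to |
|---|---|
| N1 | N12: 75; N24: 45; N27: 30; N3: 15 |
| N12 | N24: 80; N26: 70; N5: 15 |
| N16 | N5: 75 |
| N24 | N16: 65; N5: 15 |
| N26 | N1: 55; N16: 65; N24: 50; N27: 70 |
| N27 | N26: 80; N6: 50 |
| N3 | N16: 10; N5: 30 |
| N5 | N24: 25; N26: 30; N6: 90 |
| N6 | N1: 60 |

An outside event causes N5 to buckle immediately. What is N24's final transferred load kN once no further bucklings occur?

Round 1 — N5 buckles (initial).
  N24: +25 → 25 < 70
  N26: +30 → 30 < 90
  N6: +90 → 90 ≥ 90
Round 2 — N6 buckles.
  N1: +60 → 60 < 70
No further bucklings.

25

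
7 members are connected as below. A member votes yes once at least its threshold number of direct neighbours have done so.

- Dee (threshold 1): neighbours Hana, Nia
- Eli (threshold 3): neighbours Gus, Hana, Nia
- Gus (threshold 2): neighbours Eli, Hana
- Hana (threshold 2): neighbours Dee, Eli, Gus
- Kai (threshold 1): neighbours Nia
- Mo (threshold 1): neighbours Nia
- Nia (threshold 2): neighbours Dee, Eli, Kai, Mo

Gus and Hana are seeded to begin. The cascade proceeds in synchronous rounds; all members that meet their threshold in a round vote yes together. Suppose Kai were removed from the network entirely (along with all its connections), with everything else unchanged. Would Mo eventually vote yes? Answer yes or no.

With Kai removed:
Round 1 — Gus, Hana vote yes (initial).
Round 2 — checking thresholds:
  Dee: 1 of 2 neighbours ≥ 1, votes yes.
  Eli: 2 of 3 neighbours < 3, holds.
Round 3 — no new yes votes; cascade stops.

no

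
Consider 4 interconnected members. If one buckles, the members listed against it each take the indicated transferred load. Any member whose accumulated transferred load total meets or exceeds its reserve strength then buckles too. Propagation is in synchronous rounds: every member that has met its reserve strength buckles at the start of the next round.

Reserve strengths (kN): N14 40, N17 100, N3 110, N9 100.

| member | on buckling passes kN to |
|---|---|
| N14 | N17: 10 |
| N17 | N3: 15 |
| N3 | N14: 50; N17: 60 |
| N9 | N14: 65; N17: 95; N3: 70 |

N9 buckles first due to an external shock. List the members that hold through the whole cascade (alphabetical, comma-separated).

N3

Round 1 — N9 buckles (initial).
  N14: +65 → 65 ≥ 40
  N17: +95 → 95 < 100
  N3: +70 → 70 < 110
Round 2 — N14 buckles.
  N17: +10 → 105 ≥ 100
Round 3 — N17 buckles.
  N3: +15 → 85 < 110
No further bucklings.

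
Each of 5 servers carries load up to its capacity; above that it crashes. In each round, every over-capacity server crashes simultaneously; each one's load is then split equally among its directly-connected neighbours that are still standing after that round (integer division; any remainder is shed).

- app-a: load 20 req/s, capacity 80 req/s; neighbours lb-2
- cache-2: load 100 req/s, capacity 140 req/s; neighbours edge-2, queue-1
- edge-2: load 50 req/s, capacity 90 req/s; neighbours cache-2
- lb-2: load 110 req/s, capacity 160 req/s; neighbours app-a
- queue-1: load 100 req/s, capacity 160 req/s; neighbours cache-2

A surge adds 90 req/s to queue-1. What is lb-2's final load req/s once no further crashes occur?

110

Round 1 — queue-1 at 190 > 160. queue-1 crashes.
  queue-1 sheds 190 req/s to cache-2: 190 each.
    cache-2: 100+190 = 290 > 140
Round 2 — cache-2 crashes.
  cache-2 sheds 290 req/s to edge-2: 290 each.
    edge-2: 50+290 = 340 > 90
Round 3 — edge-2 crashes.
  edge-2 sheds 340 req/s: no online neighbours, lost.
No further crashes.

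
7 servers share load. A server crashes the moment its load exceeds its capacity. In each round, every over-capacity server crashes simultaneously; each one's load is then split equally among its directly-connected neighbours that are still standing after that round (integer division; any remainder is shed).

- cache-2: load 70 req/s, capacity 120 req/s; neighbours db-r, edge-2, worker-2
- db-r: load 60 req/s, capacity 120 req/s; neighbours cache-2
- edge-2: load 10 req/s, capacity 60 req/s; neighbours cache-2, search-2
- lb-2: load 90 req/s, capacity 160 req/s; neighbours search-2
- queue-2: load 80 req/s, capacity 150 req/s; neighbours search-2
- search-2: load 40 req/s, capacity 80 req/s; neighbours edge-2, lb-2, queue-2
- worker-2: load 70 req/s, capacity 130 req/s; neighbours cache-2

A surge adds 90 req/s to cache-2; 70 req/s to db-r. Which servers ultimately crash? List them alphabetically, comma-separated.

Round 1 — cache-2 at 160 > 120; db-r at 130 > 120. cache-2, db-r crash.
  cache-2 sheds 160 req/s to edge-2, worker-2: 80 each.
    edge-2: 10+80 = 90 > 60
    worker-2: 70+80 = 150 > 130
  db-r sheds 130 req/s: no online neighbours, lost.
Round 2 — edge-2, worker-2 crash.
  edge-2 sheds 90 req/s to search-2: 90 each.
    search-2: 40+90 = 130 > 80
  worker-2 sheds 150 req/s: no online neighbours, lost.
Round 3 — search-2 crashes.
  search-2 sheds 130 req/s to lb-2, queue-2: 65 each.
    lb-2: 90+65 = 155 ≤ 160
    queue-2: 80+65 = 145 ≤ 150
No further crashes.

cache-2, db-r, edge-2, search-2, worker-2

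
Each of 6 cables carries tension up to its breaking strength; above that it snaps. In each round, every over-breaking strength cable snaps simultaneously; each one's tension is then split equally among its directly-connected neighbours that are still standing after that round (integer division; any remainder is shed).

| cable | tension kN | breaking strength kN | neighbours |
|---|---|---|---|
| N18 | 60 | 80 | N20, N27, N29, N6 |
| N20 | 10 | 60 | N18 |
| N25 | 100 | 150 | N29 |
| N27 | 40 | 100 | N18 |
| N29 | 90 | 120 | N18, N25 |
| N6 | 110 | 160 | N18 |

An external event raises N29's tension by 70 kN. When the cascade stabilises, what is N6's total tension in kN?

Round 1 — N29 at 160 > 120. N29 snaps.
  N29 sheds 160 kN to N18, N25: 80 each.
    N18: 60+80 = 140 > 80
    N25: 100+80 = 180 > 150
Round 2 — N18, N25 snap.
  N18 sheds 140 kN to N20, N27, N6: 46 each (2 lost).
    N20: 10+46 = 56 ≤ 60
    N27: 40+46 = 86 ≤ 100
    N6: 110+46 = 156 ≤ 160
  N25 sheds 180 kN: no online neighbours, lost.
No further breaks.

156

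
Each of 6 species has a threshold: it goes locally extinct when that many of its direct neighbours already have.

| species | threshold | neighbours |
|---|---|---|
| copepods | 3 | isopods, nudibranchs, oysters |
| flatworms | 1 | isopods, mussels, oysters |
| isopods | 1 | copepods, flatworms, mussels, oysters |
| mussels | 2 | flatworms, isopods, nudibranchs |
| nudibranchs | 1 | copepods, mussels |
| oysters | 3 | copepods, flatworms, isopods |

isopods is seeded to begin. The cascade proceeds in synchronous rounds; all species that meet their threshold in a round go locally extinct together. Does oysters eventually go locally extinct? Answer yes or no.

no

Round 1 — isopods goes locally extinct (initial).
Round 2 — checking thresholds:
  copepods: 1 of 3 neighbours < 3, below threshold.
  flatworms: 1 of 3 neighbours ≥ 1, goes locally extinct.
  mussels: 1 of 3 neighbours < 2, below threshold.
  oysters: 1 of 3 neighbours < 3, below threshold.
Round 3 — checking thresholds:
  copepods: 1 of 3 neighbours < 3, below threshold.
  mussels: 2 of 3 neighbours ≥ 2, goes locally extinct.
  oysters: 2 of 3 neighbours < 3, below threshold.
Round 4 — checking thresholds:
  copepods: 1 of 3 neighbours < 3, below threshold.
  nudibranchs: 1 of 2 neighbours ≥ 1, goes locally extinct.
  oysters: 2 of 3 neighbours < 3, below threshold.
Round 5 — no new extinctions; cascade stops.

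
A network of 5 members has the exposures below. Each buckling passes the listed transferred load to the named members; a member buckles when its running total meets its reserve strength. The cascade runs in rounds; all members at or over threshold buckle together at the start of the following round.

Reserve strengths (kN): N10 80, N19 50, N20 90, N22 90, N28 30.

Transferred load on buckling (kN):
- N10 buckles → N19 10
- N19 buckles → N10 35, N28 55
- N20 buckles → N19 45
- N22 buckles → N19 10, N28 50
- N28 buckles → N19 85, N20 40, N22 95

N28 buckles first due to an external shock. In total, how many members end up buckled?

3

Round 1 — N28 buckles (initial).
  N19: +85 → 85 ≥ 50
  N20: +40 → 40 < 90
  N22: +95 → 95 ≥ 90
Round 2 — N19, N22 buckle.
  N10: +35 → 35 < 80
No further bucklings.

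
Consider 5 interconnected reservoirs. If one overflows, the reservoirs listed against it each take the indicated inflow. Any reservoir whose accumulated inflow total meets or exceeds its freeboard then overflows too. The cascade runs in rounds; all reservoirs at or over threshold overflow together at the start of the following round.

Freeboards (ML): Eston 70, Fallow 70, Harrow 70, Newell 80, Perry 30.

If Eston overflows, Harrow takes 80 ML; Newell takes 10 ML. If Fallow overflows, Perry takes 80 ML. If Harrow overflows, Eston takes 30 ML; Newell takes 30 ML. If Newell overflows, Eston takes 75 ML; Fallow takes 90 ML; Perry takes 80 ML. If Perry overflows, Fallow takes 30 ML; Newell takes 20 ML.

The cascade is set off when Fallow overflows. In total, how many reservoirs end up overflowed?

Round 1 — Fallow overflows (initial).
  Perry: +80 → 80 ≥ 30
Round 2 — Perry overflows.
  Newell: +20 → 20 < 80
No further overflows.

2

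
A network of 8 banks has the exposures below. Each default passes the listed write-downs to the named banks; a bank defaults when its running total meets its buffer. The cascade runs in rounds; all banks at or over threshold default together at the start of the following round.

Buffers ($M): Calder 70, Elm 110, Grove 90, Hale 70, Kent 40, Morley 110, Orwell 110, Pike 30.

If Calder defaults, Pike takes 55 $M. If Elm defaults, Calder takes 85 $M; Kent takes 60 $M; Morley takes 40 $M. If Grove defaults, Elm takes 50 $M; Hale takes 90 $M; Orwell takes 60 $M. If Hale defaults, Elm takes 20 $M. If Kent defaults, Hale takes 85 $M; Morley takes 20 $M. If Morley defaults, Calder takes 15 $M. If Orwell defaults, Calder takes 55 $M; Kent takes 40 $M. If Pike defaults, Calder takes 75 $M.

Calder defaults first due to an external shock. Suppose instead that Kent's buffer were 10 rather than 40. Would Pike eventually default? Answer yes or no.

yes

With Kent's buffer at 10:
Round 1 — Calder defaults (initial).
  Pike: +55 → 55 ≥ 30
Round 2 — Pike defaults.
No further defaults.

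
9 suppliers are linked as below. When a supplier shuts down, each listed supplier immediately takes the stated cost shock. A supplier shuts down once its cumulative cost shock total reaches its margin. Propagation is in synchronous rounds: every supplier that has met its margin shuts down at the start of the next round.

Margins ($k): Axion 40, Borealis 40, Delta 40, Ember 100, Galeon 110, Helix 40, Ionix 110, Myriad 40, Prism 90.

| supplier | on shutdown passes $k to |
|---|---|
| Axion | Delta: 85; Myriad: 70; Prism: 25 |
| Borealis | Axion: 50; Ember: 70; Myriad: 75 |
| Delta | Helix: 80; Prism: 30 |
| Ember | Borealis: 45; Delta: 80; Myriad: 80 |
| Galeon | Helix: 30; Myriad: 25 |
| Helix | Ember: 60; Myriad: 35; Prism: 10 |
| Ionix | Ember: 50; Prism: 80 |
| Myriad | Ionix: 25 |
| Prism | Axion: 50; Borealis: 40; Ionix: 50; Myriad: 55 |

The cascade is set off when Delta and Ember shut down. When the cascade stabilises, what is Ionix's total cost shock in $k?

Round 1 — Delta, Ember shut down (initial).
  Borealis: +45 → 45 ≥ 40
  Helix: +80 → 80 ≥ 40
  Myriad: +80 → 80 ≥ 40
  Prism: +30 → 30 < 90
Round 2 — Borealis, Helix, Myriad shut down.
  Axion: +50 → 50 ≥ 40
  Ionix: +25 → 25 < 110
  Prism: +10 → 40 < 90
Round 3 — Axion shuts down.
  Prism: +25 → 65 < 90
No further shutdowns.

25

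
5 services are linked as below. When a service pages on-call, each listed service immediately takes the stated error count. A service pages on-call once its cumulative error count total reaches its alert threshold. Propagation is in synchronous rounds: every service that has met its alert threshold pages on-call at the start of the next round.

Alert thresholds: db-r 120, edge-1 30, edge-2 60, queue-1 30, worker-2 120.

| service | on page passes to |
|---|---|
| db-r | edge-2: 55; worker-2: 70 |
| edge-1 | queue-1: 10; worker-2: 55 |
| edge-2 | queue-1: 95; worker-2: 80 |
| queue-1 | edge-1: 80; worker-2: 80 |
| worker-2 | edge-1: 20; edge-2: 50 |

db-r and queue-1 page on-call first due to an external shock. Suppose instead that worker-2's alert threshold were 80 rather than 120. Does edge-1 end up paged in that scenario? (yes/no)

yes

With worker-2's alert threshold at 80:
Round 1 — db-r, queue-1 page on-call (initial).
  edge-1: +80 → 80 ≥ 30
  edge-2: +55 → 55 < 60
  worker-2: +70+80 → 150 ≥ 80
Round 2 — edge-1, worker-2 page on-call.
  edge-2: +50 → 105 ≥ 60
Round 3 — edge-2 pages on-call.
No further pages.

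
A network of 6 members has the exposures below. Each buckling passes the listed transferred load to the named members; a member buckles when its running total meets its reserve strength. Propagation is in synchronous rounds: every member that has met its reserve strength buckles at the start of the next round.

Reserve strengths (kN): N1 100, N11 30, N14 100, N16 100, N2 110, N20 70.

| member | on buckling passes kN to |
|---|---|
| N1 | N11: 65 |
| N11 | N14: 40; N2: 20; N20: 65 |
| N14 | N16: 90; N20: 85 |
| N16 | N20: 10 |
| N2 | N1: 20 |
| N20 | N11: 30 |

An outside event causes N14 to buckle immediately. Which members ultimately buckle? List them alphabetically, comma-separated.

N11, N14, N20

Round 1 — N14 buckles (initial).
  N16: +90 → 90 < 100
  N20: +85 → 85 ≥ 70
Round 2 — N20 buckles.
  N11: +30 → 30 ≥ 30
Round 3 — N11 buckles.
  N2: +20 → 20 < 110
No further bucklings.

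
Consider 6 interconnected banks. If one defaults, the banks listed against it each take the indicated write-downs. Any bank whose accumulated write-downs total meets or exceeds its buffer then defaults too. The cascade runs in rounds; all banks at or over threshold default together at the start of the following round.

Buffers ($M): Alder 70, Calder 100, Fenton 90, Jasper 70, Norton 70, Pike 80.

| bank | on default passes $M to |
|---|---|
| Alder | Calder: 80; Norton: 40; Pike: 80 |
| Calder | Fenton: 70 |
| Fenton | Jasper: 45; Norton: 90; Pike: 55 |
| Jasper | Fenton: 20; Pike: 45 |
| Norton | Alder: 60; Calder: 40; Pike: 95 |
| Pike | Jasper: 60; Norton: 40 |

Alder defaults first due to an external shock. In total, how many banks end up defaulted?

Round 1 — Alder defaults (initial).
  Calder: +80 → 80 < 100
  Norton: +40 → 40 < 70
  Pike: +80 → 80 ≥ 80
Round 2 — Pike defaults.
  Jasper: +60 → 60 < 70
  Norton: +40 → 80 ≥ 70
Round 3 — Norton defaults.
  Calder: +40 → 120 ≥ 100
Round 4 — Calder defaults.
  Fenton: +70 → 70 < 90
No further defaults.

4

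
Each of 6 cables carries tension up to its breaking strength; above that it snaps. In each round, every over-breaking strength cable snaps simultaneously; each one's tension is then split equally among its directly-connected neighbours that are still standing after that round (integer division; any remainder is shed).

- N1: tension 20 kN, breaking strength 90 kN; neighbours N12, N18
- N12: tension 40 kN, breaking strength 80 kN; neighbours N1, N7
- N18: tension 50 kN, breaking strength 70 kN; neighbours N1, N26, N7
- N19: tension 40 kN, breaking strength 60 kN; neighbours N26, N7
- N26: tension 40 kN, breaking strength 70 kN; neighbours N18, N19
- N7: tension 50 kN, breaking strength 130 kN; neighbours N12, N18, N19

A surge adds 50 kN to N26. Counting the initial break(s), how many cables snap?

Round 1 — N26 at 90 > 70. N26 snaps.
  N26 sheds 90 kN to N18, N19: 45 each.
    N18: 50+45 = 95 > 70
    N19: 40+45 = 85 > 60
Round 2 — N18, N19 snap.
  N18 sheds 95 kN to N1, N7: 47 each (1 lost).
    N1: 20+47 = 67 ≤ 90
    N7: 50+47 = 97 ≤ 130
  N19 sheds 85 kN to N7: 85 each.
    N7: 97+85 = 182 > 130
Round 3 — N7 snaps.
  N7 sheds 182 kN to N12: 182 each.
    N12: 40+182 = 222 > 80
Round 4 — N12 snaps.
  N12 sheds 222 kN to N1: 222 each.
    N1: 67+222 = 289 > 90
Round 5 — N1 snaps.
  N1 sheds 289 kN: no online neighbours, lost.
No further breaks.

6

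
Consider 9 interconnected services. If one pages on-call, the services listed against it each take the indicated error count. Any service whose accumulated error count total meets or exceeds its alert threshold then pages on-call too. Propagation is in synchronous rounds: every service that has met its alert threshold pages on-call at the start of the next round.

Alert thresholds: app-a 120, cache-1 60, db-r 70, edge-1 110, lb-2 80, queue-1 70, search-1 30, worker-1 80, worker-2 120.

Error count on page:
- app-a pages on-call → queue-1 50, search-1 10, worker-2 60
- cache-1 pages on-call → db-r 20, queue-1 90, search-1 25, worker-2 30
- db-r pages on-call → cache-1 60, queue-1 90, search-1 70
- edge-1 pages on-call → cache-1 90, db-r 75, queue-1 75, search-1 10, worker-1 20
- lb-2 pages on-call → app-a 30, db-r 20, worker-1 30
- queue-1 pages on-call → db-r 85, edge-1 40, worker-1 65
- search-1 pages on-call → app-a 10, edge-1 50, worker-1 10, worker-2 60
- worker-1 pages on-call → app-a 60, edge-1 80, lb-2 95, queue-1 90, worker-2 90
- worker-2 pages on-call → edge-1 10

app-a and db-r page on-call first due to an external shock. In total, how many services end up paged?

Round 1 — app-a, db-r page on-call (initial).
  cache-1: +60 → 60 ≥ 60
  queue-1: +50+90 → 140 ≥ 70
  search-1: +10+70 → 80 ≥ 30
  worker-2: +60 → 60 < 120
Round 2 — cache-1, queue-1, search-1 page on-call.
  edge-1: +40+50 → 90 < 110
  worker-1: +65+10 → 75 < 80
  worker-2: +30+60 → 150 ≥ 120
Round 3 — worker-2 pages on-call.
  edge-1: +10 → 100 < 110
No further pages.

6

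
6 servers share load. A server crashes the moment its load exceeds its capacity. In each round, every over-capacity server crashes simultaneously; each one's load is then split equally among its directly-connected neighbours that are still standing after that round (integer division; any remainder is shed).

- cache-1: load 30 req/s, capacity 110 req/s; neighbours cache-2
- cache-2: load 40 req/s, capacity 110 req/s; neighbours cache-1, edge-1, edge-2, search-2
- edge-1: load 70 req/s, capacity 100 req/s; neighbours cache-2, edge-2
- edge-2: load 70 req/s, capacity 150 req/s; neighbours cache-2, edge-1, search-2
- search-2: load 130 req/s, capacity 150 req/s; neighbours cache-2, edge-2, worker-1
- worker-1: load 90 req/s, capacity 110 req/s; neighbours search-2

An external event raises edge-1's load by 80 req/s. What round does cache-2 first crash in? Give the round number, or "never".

2

Round 1 — edge-1 at 150 > 100. edge-1 crashes.
  edge-1 sheds 150 req/s to cache-2, edge-2: 75 each.
    cache-2: 40+75 = 115 > 110
    edge-2: 70+75 = 145 ≤ 150
Round 2 — cache-2 crashes.
  cache-2 sheds 115 req/s to cache-1, edge-2, search-2: 38 each (1 lost).
    cache-1: 30+38 = 68 ≤ 110
    edge-2: 145+38 = 183 > 150
    search-2: 130+38 = 168 > 150
Round 3 — edge-2, search-2 crash.
  edge-2 sheds 183 req/s: no online neighbours, lost.
  search-2 sheds 168 req/s to worker-1: 168 each.
    worker-1: 90+168 = 258 > 110
Round 4 — worker-1 crashes.
  worker-1 sheds 258 req/s: no online neighbours, lost.
No further crashes.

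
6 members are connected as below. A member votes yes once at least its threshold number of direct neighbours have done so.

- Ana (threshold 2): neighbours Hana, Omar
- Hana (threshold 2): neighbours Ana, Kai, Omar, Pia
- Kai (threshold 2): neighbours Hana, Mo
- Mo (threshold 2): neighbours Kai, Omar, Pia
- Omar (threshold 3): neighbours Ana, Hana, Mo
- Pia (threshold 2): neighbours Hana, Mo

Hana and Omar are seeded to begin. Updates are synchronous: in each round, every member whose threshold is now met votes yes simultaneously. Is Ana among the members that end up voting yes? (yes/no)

yes

Round 1 — Hana, Omar vote yes (initial).
Round 2 — checking thresholds:
  Ana: 2 of 2 neighbours ≥ 2, votes yes.
  Kai: 1 of 2 neighbours < 2, below threshold.
  Mo: 1 of 3 neighbours < 2, below threshold.
  Pia: 1 of 2 neighbours < 2, below threshold.
Round 3 — no new yes votes; cascade stops.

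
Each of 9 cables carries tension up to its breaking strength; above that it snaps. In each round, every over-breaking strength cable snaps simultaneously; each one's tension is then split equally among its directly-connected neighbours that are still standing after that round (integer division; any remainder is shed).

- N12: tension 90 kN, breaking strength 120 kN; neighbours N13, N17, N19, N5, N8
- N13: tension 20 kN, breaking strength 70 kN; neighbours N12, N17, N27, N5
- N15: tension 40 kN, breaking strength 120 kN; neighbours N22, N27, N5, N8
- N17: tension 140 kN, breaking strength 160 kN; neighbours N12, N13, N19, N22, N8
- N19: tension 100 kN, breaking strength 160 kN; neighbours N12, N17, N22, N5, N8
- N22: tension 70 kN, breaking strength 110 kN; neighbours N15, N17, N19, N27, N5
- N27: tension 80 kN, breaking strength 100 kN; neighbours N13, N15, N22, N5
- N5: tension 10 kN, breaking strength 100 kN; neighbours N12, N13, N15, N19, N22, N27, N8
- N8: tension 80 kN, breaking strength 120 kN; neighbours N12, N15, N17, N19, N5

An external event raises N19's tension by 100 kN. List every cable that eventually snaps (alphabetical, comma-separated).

Round 1 — N19 at 200 > 160. N19 snaps.
  N19 sheds 200 kN to N12, N17, N22, N5, N8: 40 each.
    N12: 90+40 = 130 > 120
    N17: 140+40 = 180 > 160
    N22: 70+40 = 110 ≤ 110
    N5: 10+40 = 50 ≤ 100
    N8: 80+40 = 120 ≤ 120
Round 2 — N12, N17 snap.
  N12 sheds 130 kN to N13, N5, N8: 43 each (1 lost).
    N13: 20+43 = 63 ≤ 70
    N5: 50+43 = 93 ≤ 100
    N8: 120+43 = 163 > 120
  N17 sheds 180 kN to N13, N22, N8: 60 each.
    N13: 63+60 = 123 > 70
    N22: 110+60 = 170 > 110
    N8: 163+60 = 223 > 120
Round 3 — N13, N22, N8 snap.
  N13 sheds 123 kN to N27, N5: 61 each (1 lost).
    N27: 80+61 = 141 > 100
    N5: 93+61 = 154 > 100
  N22 sheds 170 kN to N15, N27, N5: 56 each (2 lost).
    N15: 40+56 = 96 ≤ 120
    N27: 141+56 = 197 > 100
    N5: 154+56 = 210 > 100
  N8 sheds 223 kN to N15, N5: 111 each (1 lost).
    N15: 96+111 = 207 > 120
    N5: 210+111 = 321 > 100
Round 4 — N15, N27, N5 snap.
  N15 sheds 207 kN: no online neighbours, lost.
  N27 sheds 197 kN: no online neighbours, lost.
  N5 sheds 321 kN: no online neighbours, lost.
No further breaks.

N12, N13, N15, N17, N19, N22, N27, N5, N8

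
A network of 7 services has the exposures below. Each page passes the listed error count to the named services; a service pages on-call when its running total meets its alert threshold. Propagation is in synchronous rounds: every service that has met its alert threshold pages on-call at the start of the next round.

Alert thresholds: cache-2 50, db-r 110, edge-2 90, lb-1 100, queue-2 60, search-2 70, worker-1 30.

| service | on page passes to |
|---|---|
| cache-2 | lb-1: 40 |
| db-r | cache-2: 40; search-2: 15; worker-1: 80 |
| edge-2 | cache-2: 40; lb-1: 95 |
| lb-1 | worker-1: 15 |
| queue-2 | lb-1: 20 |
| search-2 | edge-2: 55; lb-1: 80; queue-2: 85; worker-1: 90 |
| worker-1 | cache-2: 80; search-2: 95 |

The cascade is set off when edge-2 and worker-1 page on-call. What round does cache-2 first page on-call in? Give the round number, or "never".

2

Round 1 — edge-2, worker-1 page on-call (initial).
  cache-2: +40+80 → 120 ≥ 50
  lb-1: +95 → 95 < 100
  search-2: +95 → 95 ≥ 70
Round 2 — cache-2, search-2 page on-call.
  lb-1: +40+80 → 215 ≥ 100
  queue-2: +85 → 85 ≥ 60
Round 3 — lb-1, queue-2 page on-call.
No further pages.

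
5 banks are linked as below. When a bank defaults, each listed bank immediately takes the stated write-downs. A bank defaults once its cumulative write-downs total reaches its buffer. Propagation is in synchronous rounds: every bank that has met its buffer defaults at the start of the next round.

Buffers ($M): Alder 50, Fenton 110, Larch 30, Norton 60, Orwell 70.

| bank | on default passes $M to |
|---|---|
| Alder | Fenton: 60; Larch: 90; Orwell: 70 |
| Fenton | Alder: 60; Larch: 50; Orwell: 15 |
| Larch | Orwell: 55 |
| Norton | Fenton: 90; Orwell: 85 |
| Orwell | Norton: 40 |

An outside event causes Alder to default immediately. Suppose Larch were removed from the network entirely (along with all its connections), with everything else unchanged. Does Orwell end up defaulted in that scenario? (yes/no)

With Larch removed:
Round 1 — Alder defaults (initial).
  Fenton: +60 → 60 < 110
  Orwell: +70 → 70 ≥ 70
Round 2 — Orwell defaults.
  Norton: +40 → 40 < 60
No further defaults.

yes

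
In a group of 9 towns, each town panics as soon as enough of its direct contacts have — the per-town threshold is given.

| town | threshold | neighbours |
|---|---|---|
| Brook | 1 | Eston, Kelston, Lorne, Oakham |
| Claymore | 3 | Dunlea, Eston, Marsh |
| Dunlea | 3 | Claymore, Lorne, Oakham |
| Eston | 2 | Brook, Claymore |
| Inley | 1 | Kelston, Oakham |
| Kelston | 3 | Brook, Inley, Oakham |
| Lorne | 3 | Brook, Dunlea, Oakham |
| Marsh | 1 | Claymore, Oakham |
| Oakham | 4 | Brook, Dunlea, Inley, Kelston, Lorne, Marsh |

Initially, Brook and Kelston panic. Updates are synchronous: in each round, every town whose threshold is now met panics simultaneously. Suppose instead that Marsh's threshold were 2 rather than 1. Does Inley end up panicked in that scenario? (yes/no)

With Marsh's threshold at 2:
Round 1 — Brook, Kelston panic (initial).
Round 2 — checking thresholds:
  Eston: 1 of 2 neighbours < 2, below threshold.
  Inley: 1 of 2 neighbours ≥ 1, panics.
  Lorne: 1 of 3 neighbours < 3, below threshold.
  Oakham: 2 of 6 neighbours < 4, below threshold.
Round 3 — no new panics; cascade stops.

yes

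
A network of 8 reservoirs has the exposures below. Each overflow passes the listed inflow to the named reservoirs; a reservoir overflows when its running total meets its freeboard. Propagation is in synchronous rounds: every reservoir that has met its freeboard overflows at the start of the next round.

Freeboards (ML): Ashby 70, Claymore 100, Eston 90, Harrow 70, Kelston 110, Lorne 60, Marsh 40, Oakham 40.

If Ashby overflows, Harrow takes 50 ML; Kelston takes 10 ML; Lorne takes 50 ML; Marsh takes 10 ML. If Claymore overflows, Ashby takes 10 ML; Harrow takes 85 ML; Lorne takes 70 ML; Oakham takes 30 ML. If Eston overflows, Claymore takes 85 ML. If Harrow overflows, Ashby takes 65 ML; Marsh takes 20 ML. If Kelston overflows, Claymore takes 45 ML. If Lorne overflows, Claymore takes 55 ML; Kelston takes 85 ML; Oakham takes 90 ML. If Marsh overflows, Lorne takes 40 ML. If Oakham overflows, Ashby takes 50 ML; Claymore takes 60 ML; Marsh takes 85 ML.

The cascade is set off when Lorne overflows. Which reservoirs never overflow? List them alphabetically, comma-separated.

Eston, Kelston

Round 1 — Lorne overflows (initial).
  Claymore: +55 → 55 < 100
  Kelston: +85 → 85 < 110
  Oakham: +90 → 90 ≥ 40
Round 2 — Oakham overflows.
  Ashby: +50 → 50 < 70
  Claymore: +60 → 115 ≥ 100
  Marsh: +85 → 85 ≥ 40
Round 3 — Claymore, Marsh overflow.
  Ashby: +10 → 60 < 70
  Harrow: +85 → 85 ≥ 70
Round 4 — Harrow overflows.
  Ashby: +65 → 125 ≥ 70
Round 5 — Ashby overflows.
  Kelston: +10 → 95 < 110
No further overflows.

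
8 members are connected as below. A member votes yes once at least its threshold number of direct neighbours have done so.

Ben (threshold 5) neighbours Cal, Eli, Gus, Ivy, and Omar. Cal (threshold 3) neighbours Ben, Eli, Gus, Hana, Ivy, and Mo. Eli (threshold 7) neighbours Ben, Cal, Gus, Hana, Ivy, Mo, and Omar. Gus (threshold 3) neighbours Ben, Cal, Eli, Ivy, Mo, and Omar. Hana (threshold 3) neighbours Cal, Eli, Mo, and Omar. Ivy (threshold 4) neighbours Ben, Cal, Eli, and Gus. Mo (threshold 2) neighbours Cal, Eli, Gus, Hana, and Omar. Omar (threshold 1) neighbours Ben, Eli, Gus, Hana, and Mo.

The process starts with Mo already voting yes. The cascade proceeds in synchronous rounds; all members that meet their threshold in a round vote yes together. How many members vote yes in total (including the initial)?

2

Round 1 — Mo votes yes (initial).
Round 2 — checking thresholds:
  Cal: 1 of 6 neighbours < 3, below threshold.
  Eli: 1 of 7 neighbours < 7, below threshold.
  Gus: 1 of 6 neighbours < 3, below threshold.
  Hana: 1 of 4 neighbours < 3, below threshold.
  Omar: 1 of 5 neighbours ≥ 1, votes yes.
Round 3 — no new yes votes; cascade stops.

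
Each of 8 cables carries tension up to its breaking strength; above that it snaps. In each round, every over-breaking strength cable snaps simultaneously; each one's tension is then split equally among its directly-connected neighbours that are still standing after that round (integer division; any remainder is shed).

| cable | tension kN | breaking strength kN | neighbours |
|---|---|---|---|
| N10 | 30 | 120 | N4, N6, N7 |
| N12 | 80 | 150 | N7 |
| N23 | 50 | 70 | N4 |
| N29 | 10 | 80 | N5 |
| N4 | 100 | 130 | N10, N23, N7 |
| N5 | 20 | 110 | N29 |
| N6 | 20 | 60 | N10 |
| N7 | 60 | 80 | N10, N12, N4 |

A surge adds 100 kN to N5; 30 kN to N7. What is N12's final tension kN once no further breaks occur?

Round 1 — N5 at 120 > 110; N7 at 90 > 80. N5, N7 snap.
  N5 sheds 120 kN to N29: 120 each.
    N29: 10+120 = 130 > 80
  N7 sheds 90 kN to N10, N12, N4: 30 each.
    N10: 30+30 = 60 ≤ 120
    N12: 80+30 = 110 ≤ 150
    N4: 100+30 = 130 ≤ 130
Round 2 — N29 snaps.
  N29 sheds 130 kN: no online neighbours, lost.
No further breaks.

110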